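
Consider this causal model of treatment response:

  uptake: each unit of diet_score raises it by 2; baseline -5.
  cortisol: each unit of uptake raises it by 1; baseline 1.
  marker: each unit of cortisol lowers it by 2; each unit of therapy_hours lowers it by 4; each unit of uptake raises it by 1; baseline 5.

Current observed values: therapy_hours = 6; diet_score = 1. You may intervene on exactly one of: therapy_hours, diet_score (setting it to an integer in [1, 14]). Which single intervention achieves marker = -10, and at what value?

set therapy_hours = 4

Intervening on therapy_hours: with other inputs at their observed values, marker = -4*therapy_hours + 6. Solving for -10 gives therapy_hours = 4, within [1, 14].
Intervening on diet_score: marker = -2*diet_score - 16. Reaching -10 requires diet_score = -3, outside [1, 14].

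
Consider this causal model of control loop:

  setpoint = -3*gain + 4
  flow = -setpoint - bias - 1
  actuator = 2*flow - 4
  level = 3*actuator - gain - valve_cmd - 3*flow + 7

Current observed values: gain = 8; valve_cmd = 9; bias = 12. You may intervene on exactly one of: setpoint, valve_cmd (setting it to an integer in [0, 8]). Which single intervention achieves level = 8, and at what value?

Intervening on setpoint: level = -3*setpoint - 61. Reaching 8 requires setpoint = -23, outside [0, 8].
Intervening on valve_cmd: with other inputs at their observed values, level = -valve_cmd + 8. Solving for 8 gives valve_cmd = 0, within [0, 8].

set valve_cmd = 0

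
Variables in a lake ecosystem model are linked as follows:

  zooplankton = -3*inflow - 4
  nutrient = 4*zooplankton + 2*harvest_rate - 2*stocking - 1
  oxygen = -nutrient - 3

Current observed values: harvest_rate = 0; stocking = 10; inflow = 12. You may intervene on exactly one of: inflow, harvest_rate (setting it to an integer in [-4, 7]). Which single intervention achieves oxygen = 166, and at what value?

Intervening on inflow: oxygen = 12*inflow + 34. Reaching 166 requires inflow = 11, outside [-4, 7].
Intervening on harvest_rate: with other inputs at their observed values, oxygen = -2*harvest_rate + 178. Solving for 166 gives harvest_rate = 6, within [-4, 7].

set harvest_rate = 6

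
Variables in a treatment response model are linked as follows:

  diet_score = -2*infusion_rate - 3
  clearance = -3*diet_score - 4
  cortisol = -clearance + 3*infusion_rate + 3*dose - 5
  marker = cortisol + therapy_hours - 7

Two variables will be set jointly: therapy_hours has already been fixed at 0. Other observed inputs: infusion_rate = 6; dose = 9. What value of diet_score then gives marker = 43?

With therapy_hours held at 0:
Intervening on diet_score fixes its value directly, overriding its dependence on infusion_rate.
Substituting into the cortisol equation gives cortisol = 3*diet_score + 44.
Substituting into the marker equation gives marker = 3*diet_score + 37.
Solve 3*diet_score + 37 = 43: diet_score = (43 - 37) / 3 = 2.

diet_score = 2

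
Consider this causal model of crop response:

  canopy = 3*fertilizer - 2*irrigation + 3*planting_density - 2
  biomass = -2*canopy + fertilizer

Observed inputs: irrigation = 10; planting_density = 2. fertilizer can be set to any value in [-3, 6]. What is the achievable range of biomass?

2 to 47

Substituting into the canopy equation gives canopy = 3*fertilizer - 16.
Substituting into the biomass equation gives biomass = -5*fertilizer + 32.
Linear in fertilizer, so extremes are at the endpoints: fertilizer = -3 gives biomass = 47; fertilizer = 6 gives biomass = 2.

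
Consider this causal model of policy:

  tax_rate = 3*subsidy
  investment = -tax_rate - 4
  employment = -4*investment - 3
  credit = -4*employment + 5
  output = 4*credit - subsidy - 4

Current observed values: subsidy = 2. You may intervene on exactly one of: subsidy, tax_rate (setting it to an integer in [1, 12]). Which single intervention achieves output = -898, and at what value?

set tax_rate = 11

Intervening on subsidy: output = -193*subsidy - 192. Reaching -898 requires subsidy = 706/193, not an integer.
Intervening on tax_rate: with other inputs at their observed values, output = -64*tax_rate - 194. Solving for -898 gives tax_rate = 11, within [1, 12].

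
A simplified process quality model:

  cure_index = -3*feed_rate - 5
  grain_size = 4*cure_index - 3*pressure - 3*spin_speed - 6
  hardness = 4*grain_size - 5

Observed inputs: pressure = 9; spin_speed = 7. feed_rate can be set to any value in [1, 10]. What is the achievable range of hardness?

Substituting into the grain_size equation gives grain_size = -12*feed_rate - 74.
So hardness = -48*feed_rate - 301.
Linear in feed_rate, so extremes are at the endpoints: feed_rate = 1 gives hardness = -349; feed_rate = 10 gives hardness = -781.

-781 to -349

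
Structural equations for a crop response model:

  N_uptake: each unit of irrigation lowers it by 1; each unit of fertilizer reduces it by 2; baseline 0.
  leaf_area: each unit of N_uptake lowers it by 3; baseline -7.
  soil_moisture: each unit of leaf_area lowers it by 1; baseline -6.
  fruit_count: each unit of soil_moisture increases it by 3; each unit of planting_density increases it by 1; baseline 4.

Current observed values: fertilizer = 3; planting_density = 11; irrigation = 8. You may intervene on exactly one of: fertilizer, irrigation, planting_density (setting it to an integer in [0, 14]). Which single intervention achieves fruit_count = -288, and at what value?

Intervening on fertilizer: with other inputs at their observed values, fruit_count = -18*fertilizer - 54. Solving for -288 gives fertilizer = 13, within [0, 14].
Intervening on irrigation: fruit_count = -9*irrigation - 36. Reaching -288 requires irrigation = 28, outside [0, 14].
Intervening on planting_density: fruit_count = planting_density - 119. Reaching -288 requires planting_density = -169, outside [0, 14].

set fertilizer = 13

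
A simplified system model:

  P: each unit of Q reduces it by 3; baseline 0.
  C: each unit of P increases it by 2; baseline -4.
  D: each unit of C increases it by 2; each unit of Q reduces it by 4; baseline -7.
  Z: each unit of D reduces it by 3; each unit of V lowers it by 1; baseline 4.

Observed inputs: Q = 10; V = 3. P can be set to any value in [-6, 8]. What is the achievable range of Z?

Intervening on P fixes its value directly, overriding its dependence on Q.
Substituting into the D equation gives D = 4*P - 55.
Substituting into the Z equation gives Z = -12*P + 166.
Linear in P, so extremes are at the endpoints: P = -6 gives Z = 238; P = 8 gives Z = 70.

70 to 238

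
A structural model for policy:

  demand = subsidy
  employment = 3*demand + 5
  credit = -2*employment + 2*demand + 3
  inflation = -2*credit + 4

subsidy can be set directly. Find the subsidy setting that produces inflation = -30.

Substituting into the employment equation gives employment = 3*subsidy + 5.
This gives credit = -4*subsidy - 7.
Substituting into the inflation equation gives inflation = 8*subsidy + 18.
Solve 8*subsidy + 18 = -30: subsidy = (-30 - 18) / 8 = -6.

subsidy = -6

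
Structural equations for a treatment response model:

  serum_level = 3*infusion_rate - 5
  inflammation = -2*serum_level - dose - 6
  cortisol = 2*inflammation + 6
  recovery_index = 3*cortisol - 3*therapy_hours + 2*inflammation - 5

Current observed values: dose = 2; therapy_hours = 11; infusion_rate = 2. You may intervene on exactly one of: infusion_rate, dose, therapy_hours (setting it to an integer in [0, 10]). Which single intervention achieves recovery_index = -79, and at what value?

set therapy_hours = 4

Intervening on infusion_rate: recovery_index = -48*infusion_rate - 4. Reaching -79 requires infusion_rate = 25/16, not an integer.
Intervening on dose: recovery_index = -8*dose - 84. Reaching -79 requires dose = -5/8, not an integer.
Intervening on therapy_hours: with other inputs at their observed values, recovery_index = -3*therapy_hours - 67. Solving for -79 gives therapy_hours = 4, within [0, 10].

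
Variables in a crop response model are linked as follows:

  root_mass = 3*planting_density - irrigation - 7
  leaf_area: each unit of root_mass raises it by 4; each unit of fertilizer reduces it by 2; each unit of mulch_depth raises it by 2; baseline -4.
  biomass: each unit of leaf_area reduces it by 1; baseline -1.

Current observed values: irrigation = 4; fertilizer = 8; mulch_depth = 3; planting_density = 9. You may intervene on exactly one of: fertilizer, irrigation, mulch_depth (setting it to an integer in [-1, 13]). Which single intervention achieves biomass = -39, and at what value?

set irrigation = 7

Intervening on fertilizer: biomass = 2*fertilizer - 67. Reaching -39 requires fertilizer = 14, outside [-1, 13].
Intervening on irrigation: with other inputs at their observed values, biomass = 4*irrigation - 67. Solving for -39 gives irrigation = 7, within [-1, 13].
Intervening on mulch_depth: biomass = -2*mulch_depth - 45. Reaching -39 requires mulch_depth = -3, outside [-1, 13].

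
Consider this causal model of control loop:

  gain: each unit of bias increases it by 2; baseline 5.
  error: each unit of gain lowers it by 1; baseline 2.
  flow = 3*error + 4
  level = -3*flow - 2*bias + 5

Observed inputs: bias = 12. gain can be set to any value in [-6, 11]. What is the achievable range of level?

-103 to 50

Intervening on gain fixes its value directly, overriding its dependence on bias.
Substituting into the flow equation gives flow = -3*gain + 10.
So level = 9*gain - 49.
Linear in gain, so extremes are at the endpoints: gain = -6 gives level = -103; gain = 11 gives level = 50.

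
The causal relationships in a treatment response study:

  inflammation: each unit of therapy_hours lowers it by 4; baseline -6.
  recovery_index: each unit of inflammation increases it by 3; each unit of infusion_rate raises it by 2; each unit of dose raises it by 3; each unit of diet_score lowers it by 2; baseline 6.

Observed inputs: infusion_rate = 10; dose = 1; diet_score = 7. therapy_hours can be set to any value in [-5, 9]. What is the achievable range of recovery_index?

Substituting into the recovery_index equation gives recovery_index = -12*therapy_hours - 3.
Linear in therapy_hours, so extremes are at the endpoints: therapy_hours = -5 gives recovery_index = 57; therapy_hours = 9 gives recovery_index = -111.

-111 to 57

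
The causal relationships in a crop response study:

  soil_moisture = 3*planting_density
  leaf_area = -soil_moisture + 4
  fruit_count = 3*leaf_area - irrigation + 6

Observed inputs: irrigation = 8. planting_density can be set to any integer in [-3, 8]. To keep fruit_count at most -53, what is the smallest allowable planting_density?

planting_density = 7

Substituting into the leaf_area equation gives leaf_area = -3*planting_density + 4.
This gives fruit_count = -9*planting_density + 10.
Require -9*planting_density + 10 ≤ -53, so planting_density ≥ 7.
The smallest integer in [-3, 8] satisfying this is 7.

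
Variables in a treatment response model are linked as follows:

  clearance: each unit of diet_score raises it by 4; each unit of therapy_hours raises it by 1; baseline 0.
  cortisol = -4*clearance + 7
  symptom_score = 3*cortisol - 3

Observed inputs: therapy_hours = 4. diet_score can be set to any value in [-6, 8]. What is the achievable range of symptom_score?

-414 to 258

Substituting into the clearance equation gives clearance = 4*diet_score + 4.
Substituting into the cortisol equation gives cortisol = -16*diet_score - 9.
Substituting into the symptom_score equation gives symptom_score = -48*diet_score - 30.
Linear in diet_score, so extremes are at the endpoints: diet_score = -6 gives symptom_score = 258; diet_score = 8 gives symptom_score = -414.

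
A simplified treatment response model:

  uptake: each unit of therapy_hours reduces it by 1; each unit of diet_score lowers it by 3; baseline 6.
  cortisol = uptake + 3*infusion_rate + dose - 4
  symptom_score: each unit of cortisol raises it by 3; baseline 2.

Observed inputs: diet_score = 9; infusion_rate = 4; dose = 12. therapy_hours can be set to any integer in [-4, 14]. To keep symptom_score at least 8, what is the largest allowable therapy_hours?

Substituting into the uptake equation gives uptake = -therapy_hours - 21.
Substituting into the cortisol equation gives cortisol = -therapy_hours - 1.
Substituting into the symptom_score equation gives symptom_score = -3*therapy_hours - 1.
Require -3*therapy_hours - 1 ≥ 8, so therapy_hours ≤ -3.
The largest integer in [-4, 14] satisfying this is -3.

therapy_hours = -3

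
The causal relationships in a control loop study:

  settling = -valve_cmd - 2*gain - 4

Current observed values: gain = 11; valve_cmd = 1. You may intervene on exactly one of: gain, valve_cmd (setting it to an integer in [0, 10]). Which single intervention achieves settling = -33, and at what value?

set valve_cmd = 7

Intervening on gain: settling = -2*gain - 5. Reaching -33 requires gain = 14, outside [0, 10].
Intervening on valve_cmd: with other inputs at their observed values, settling = -valve_cmd - 26. Solving for -33 gives valve_cmd = 7, within [0, 10].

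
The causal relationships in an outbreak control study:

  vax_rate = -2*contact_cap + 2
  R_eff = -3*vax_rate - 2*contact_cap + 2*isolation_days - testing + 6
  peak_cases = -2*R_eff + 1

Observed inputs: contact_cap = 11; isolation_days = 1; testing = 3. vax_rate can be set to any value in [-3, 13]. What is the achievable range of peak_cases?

17 to 113

Intervening on vax_rate fixes its value directly, overriding its dependence on contact_cap.
Substituting into the R_eff equation gives R_eff = -3*vax_rate - 17.
Substituting into the peak_cases equation gives peak_cases = 6*vax_rate + 35.
Linear in vax_rate, so extremes are at the endpoints: vax_rate = -3 gives peak_cases = 17; vax_rate = 13 gives peak_cases = 113.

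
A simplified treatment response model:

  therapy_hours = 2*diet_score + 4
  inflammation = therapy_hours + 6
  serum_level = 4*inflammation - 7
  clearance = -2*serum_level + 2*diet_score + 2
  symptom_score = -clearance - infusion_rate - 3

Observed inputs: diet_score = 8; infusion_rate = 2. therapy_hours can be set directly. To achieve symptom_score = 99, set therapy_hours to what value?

Intervening on therapy_hours fixes its value directly, overriding its dependence on diet_score.
Substituting into the serum_level equation gives serum_level = 4*therapy_hours + 17.
Substituting into the clearance equation gives clearance = -8*therapy_hours - 16.
Substituting into the symptom_score equation gives symptom_score = 8*therapy_hours + 11.
Solve 8*therapy_hours + 11 = 99: therapy_hours = (99 - 11) / 8 = 11.

therapy_hours = 11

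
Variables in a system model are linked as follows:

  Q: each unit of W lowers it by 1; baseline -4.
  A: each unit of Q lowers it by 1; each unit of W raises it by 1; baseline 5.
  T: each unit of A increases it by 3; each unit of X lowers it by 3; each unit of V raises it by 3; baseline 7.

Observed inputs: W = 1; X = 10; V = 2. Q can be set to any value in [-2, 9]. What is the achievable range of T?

Intervening on Q fixes its value directly, overriding its dependence on W.
Substituting into the A equation gives A = -Q + 6.
Substituting into the T equation gives T = -3*Q + 1.
Linear in Q, so extremes are at the endpoints: Q = -2 gives T = 7; Q = 9 gives T = -26.

-26 to 7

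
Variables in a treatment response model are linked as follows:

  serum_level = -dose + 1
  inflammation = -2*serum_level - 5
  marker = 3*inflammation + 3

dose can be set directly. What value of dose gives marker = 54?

Substituting into the inflammation equation gives inflammation = 2*dose - 7.
Substituting into the marker equation gives marker = 6*dose - 18.
Solve 6*dose - 18 = 54: dose = (54 + 18) / 6 = 12.

dose = 12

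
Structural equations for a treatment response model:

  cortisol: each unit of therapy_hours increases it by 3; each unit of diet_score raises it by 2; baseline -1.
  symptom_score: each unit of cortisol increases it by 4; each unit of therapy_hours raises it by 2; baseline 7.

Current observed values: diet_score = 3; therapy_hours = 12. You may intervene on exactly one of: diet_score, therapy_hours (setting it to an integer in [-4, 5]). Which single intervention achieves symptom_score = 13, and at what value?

set therapy_hours = -1

Intervening on diet_score: symptom_score = 8*diet_score + 171. Reaching 13 requires diet_score = -79/4, not an integer.
Intervening on therapy_hours: with other inputs at their observed values, symptom_score = 14*therapy_hours + 27. Solving for 13 gives therapy_hours = -1, within [-4, 5].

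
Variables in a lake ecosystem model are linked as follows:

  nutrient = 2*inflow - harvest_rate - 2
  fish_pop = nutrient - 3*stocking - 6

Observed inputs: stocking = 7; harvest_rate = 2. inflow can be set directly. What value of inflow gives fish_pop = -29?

Substituting into the nutrient equation gives nutrient = 2*inflow - 4.
Substituting into the fish_pop equation gives fish_pop = 2*inflow - 31.
Solve 2*inflow - 31 = -29: inflow = (-29 + 31) / 2 = 1.

inflow = 1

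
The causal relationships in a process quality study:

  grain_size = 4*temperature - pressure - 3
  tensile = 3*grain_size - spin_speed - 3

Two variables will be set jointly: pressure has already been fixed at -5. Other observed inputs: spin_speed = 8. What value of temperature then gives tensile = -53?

With pressure held at -5:
Substituting into the grain_size equation gives grain_size = 4*temperature + 2.
This gives tensile = 12*temperature - 5.
Solve 12*temperature - 5 = -53: temperature = (-53 + 5) / 12 = -4.

temperature = -4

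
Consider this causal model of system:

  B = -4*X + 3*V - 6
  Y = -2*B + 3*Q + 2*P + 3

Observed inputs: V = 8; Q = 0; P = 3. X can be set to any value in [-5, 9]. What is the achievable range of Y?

Substituting into the B equation gives B = -4*X + 18.
Y becomes 8*X - 27.
Linear in X, so extremes are at the endpoints: X = -5 gives Y = -67; X = 9 gives Y = 45.

-67 to 45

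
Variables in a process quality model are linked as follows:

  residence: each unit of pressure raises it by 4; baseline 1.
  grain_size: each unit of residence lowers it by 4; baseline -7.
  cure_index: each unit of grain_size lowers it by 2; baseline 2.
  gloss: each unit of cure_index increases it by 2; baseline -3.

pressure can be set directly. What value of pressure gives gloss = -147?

Substituting into the grain_size equation gives grain_size = -16*pressure - 11.
Substituting into the cure_index equation gives cure_index = 32*pressure + 24.
This gives gloss = 64*pressure + 45.
Solve 64*pressure + 45 = -147: pressure = (-147 - 45) / 64 = -3.

pressure = -3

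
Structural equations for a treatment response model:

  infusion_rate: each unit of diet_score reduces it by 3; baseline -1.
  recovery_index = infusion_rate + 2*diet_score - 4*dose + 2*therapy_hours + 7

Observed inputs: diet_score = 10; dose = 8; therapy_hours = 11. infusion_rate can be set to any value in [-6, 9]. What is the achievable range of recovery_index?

Intervening on infusion_rate fixes its value directly, overriding its dependence on diet_score.
Substituting into the recovery_index equation gives recovery_index = infusion_rate + 17.
Linear in infusion_rate, so extremes are at the endpoints: infusion_rate = -6 gives recovery_index = 11; infusion_rate = 9 gives recovery_index = 26.

11 to 26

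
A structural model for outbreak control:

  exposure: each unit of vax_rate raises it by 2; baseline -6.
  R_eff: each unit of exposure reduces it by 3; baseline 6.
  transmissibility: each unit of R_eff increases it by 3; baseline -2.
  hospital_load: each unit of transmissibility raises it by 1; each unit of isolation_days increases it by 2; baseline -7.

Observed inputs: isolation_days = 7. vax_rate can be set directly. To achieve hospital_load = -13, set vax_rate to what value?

vax_rate = 5

Substituting into the R_eff equation gives R_eff = -6*vax_rate + 24.
This gives transmissibility = -18*vax_rate + 70.
Substituting into the hospital_load equation gives hospital_load = -18*vax_rate + 77.
Solve -18*vax_rate + 77 = -13: vax_rate = (-13 - 77) / -18 = 5.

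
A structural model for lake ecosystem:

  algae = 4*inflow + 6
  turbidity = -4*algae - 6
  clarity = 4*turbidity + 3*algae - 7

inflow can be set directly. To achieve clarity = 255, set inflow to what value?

inflow = -7

Substituting into the turbidity equation gives turbidity = -16*inflow - 30.
Substituting into the clarity equation gives clarity = -52*inflow - 109.
Solve -52*inflow - 109 = 255: inflow = (255 + 109) / -52 = -7.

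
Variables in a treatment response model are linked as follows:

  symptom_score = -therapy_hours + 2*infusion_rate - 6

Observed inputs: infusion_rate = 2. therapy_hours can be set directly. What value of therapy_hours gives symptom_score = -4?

therapy_hours = 2

Substituting into the symptom_score equation gives symptom_score = -therapy_hours - 2.
Solve -therapy_hours - 2 = -4: therapy_hours = (-4 + 2) / -1 = 2.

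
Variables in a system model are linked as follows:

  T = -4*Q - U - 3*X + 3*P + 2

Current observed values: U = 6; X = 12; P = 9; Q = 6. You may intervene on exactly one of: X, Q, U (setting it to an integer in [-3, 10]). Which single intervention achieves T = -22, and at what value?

Intervening on X: with other inputs at their observed values, T = -3*X - 1. Solving for -22 gives X = 7, within [-3, 10].
Intervening on Q: T = -4*Q - 13. Reaching -22 requires Q = 9/4, not an integer.
Intervening on U: T = -U - 31. Reaching -22 requires U = -9, outside [-3, 10].

set X = 7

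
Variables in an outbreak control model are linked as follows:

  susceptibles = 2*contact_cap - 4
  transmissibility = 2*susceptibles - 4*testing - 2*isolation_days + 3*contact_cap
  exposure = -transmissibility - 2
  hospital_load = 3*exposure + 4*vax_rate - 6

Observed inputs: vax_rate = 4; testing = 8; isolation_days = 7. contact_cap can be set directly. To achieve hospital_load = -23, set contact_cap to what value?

contact_cap = 9

Substituting into the transmissibility equation gives transmissibility = 7*contact_cap - 54.
Substituting into the exposure equation gives exposure = -7*contact_cap + 52.
So hospital_load = -21*contact_cap + 166.
Solve -21*contact_cap + 166 = -23: contact_cap = (-23 - 166) / -21 = 9.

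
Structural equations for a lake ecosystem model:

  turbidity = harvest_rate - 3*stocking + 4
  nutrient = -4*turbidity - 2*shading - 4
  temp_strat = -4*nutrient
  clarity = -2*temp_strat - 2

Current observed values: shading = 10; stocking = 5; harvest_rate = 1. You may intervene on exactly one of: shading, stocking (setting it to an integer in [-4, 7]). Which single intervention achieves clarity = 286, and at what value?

Intervening on shading: with other inputs at their observed values, clarity = -16*shading + 286. Solving for 286 gives shading = 0, within [-4, 7].
Intervening on stocking: clarity = 96*stocking - 354. Reaching 286 requires stocking = 20/3, not an integer.

set shading = 0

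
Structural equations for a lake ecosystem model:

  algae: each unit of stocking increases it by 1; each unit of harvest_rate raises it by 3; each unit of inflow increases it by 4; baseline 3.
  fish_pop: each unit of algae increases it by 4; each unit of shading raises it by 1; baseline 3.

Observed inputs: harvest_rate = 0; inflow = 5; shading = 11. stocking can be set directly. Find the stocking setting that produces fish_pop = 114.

Substituting into the algae equation gives algae = stocking + 23.
Substituting into the fish_pop equation gives fish_pop = 4*stocking + 106.
Solve 4*stocking + 106 = 114: stocking = (114 - 106) / 4 = 2.

stocking = 2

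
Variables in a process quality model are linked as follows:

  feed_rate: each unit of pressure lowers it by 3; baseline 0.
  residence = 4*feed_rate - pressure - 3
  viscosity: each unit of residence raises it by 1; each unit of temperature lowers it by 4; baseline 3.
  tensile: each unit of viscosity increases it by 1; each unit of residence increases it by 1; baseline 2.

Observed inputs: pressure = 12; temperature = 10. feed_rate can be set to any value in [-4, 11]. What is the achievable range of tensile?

-97 to 23

Intervening on feed_rate fixes its value directly, overriding its dependence on pressure.
Substituting into the residence equation gives residence = 4*feed_rate - 15.
viscosity becomes 4*feed_rate - 52.
tensile becomes 8*feed_rate - 65.
Linear in feed_rate, so extremes are at the endpoints: feed_rate = -4 gives tensile = -97; feed_rate = 11 gives tensile = 23.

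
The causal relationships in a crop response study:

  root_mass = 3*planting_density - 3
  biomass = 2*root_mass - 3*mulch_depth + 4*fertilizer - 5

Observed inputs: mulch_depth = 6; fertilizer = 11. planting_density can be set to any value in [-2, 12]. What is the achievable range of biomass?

Substituting into the biomass equation gives biomass = 6*planting_density + 15.
Linear in planting_density, so extremes are at the endpoints: planting_density = -2 gives biomass = 3; planting_density = 12 gives biomass = 87.

3 to 87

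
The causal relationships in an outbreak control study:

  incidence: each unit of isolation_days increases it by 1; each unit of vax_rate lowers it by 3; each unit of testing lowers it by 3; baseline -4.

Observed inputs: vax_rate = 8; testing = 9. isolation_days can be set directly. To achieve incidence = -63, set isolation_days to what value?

Substituting into the incidence equation gives incidence = isolation_days - 55.
Solve isolation_days - 55 = -63: isolation_days = (-63 + 55) / 1 = -8.

isolation_days = -8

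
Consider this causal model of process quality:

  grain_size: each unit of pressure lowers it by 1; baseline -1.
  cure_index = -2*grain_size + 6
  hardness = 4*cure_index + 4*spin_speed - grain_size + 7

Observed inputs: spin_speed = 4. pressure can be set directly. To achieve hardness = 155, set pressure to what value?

pressure = 11

Substituting into the cure_index equation gives cure_index = 2*pressure + 8.
Substituting into the hardness equation gives hardness = 9*pressure + 56.
Solve 9*pressure + 56 = 155: pressure = (155 - 56) / 9 = 11.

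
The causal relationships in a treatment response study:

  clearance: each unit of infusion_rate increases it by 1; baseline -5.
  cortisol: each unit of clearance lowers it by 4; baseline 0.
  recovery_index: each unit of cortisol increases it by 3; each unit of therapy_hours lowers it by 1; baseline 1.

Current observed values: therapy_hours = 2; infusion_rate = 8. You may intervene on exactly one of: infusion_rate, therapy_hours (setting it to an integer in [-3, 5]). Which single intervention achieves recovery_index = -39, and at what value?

Intervening on infusion_rate: recovery_index = -12*infusion_rate + 59. Reaching -39 requires infusion_rate = 49/6, not an integer.
Intervening on therapy_hours: with other inputs at their observed values, recovery_index = -therapy_hours - 35. Solving for -39 gives therapy_hours = 4, within [-3, 5].

set therapy_hours = 4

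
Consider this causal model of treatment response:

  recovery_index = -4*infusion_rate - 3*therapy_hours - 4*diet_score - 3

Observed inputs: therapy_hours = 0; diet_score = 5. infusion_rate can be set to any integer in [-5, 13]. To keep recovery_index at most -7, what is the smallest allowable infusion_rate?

Substituting into the recovery_index equation gives recovery_index = -4*infusion_rate - 23.
Require -4*infusion_rate - 23 ≤ -7, so infusion_rate ≥ -4.
The smallest integer in [-5, 13] satisfying this is -4.

infusion_rate = -4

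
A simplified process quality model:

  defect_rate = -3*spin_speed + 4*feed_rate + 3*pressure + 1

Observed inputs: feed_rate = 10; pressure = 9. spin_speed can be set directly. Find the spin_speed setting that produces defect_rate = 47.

spin_speed = 7

Substituting into the defect_rate equation gives defect_rate = -3*spin_speed + 68.
Solve -3*spin_speed + 68 = 47: spin_speed = (47 - 68) / -3 = 7.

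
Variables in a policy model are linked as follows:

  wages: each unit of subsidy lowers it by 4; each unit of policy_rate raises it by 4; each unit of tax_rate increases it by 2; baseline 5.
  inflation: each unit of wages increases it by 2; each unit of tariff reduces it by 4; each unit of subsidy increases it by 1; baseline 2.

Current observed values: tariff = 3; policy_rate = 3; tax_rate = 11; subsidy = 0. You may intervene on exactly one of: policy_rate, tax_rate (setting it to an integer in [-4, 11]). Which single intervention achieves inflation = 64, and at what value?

Intervening on policy_rate: inflation = 8*policy_rate + 44. Reaching 64 requires policy_rate = 5/2, not an integer.
Intervening on tax_rate: with other inputs at their observed values, inflation = 4*tax_rate + 24. Solving for 64 gives tax_rate = 10, within [-4, 11].

set tax_rate = 10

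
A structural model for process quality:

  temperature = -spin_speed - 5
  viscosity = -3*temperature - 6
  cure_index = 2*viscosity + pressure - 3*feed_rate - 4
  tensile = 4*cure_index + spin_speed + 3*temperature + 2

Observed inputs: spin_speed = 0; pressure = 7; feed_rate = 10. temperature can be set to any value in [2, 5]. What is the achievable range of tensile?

-259 to -196

Intervening on temperature fixes its value directly, overriding its dependence on spin_speed.
Substituting into the cure_index equation gives cure_index = -6*temperature - 39.
Substituting into the tensile equation gives tensile = -21*temperature - 154.
Linear in temperature, so extremes are at the endpoints: temperature = 2 gives tensile = -196; temperature = 5 gives tensile = -259.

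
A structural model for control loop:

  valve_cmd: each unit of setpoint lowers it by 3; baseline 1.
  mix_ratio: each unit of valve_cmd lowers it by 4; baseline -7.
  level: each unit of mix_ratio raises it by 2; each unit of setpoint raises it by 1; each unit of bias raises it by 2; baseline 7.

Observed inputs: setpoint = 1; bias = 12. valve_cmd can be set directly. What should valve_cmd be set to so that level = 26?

Intervening on valve_cmd fixes its value directly, overriding its dependence on setpoint.
Substituting into the level equation gives level = -8*valve_cmd + 18.
Solve -8*valve_cmd + 18 = 26: valve_cmd = (26 - 18) / -8 = -1.

valve_cmd = -1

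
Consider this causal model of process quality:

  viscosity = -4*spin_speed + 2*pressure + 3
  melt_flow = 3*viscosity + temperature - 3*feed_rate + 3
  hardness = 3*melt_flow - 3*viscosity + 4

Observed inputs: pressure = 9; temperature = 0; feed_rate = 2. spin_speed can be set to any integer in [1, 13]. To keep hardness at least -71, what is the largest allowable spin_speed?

spin_speed = 8

Substituting into the viscosity equation gives viscosity = -4*spin_speed + 21.
melt_flow becomes -12*spin_speed + 60.
hardness becomes -24*spin_speed + 121.
Require -24*spin_speed + 121 ≥ -71, so spin_speed ≤ 8.
The largest integer in [1, 13] satisfying this is 8.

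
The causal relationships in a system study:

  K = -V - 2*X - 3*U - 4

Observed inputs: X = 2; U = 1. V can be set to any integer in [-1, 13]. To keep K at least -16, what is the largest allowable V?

Substituting into the K equation gives K = -V - 11.
Require -V - 11 ≥ -16, so V ≤ 5.
The largest integer in [-1, 13] satisfying this is 5.

V = 5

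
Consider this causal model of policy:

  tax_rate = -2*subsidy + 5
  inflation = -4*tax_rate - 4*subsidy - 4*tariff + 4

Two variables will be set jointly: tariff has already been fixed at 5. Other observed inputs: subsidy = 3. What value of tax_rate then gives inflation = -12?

With tariff held at 5:
Intervening on tax_rate fixes its value directly, overriding its dependence on subsidy.
Substituting into the inflation equation gives inflation = -4*tax_rate - 28.
Solve -4*tax_rate - 28 = -12: tax_rate = (-12 + 28) / -4 = -4.

tax_rate = -4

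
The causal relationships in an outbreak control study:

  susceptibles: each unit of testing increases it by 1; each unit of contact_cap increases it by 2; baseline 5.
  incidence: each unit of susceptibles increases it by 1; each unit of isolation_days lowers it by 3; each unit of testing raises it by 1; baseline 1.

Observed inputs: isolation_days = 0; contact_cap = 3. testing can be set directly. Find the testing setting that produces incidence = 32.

testing = 10

Substituting into the susceptibles equation gives susceptibles = testing + 11.
Substituting into the incidence equation gives incidence = 2*testing + 12.
Solve 2*testing + 12 = 32: testing = (32 - 12) / 2 = 10.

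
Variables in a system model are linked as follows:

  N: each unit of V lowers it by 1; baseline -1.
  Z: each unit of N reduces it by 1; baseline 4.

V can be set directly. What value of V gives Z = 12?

Substituting into the Z equation gives Z = V + 5.
Solve V + 5 = 12: V = (12 - 5) / 1 = 7.

V = 7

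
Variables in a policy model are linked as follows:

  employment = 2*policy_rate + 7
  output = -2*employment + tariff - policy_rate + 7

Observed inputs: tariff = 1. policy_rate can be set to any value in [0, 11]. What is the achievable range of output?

Substituting into the output equation gives output = -5*policy_rate - 6.
Linear in policy_rate, so extremes are at the endpoints: policy_rate = 0 gives output = -6; policy_rate = 11 gives output = -61.

-61 to -6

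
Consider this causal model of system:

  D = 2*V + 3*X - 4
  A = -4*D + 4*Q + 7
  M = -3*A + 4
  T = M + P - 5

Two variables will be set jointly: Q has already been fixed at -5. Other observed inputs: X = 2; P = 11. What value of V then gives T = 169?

With Q held at -5:
Substituting into the D equation gives D = 2*V + 2.
A becomes -8*V - 21.
Substituting into the M equation gives M = 24*V + 67.
This gives T = 24*V + 73.
Solve 24*V + 73 = 169: V = (169 - 73) / 24 = 4.

V = 4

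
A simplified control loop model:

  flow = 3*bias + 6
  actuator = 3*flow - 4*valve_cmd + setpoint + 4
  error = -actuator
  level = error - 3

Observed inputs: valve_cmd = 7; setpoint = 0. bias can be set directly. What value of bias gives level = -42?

Substituting into the actuator equation gives actuator = 9*bias - 6.
error becomes -9*bias + 6.
Substituting into the level equation gives level = -9*bias + 3.
Solve -9*bias + 3 = -42: bias = (-42 - 3) / -9 = 5.

bias = 5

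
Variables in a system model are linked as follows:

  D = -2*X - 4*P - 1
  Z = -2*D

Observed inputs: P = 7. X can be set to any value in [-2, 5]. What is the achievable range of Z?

50 to 78

Substituting into the D equation gives D = -2*X - 29.
Substituting into the Z equation gives Z = 4*X + 58.
Linear in X, so extremes are at the endpoints: X = -2 gives Z = 50; X = 5 gives Z = 78.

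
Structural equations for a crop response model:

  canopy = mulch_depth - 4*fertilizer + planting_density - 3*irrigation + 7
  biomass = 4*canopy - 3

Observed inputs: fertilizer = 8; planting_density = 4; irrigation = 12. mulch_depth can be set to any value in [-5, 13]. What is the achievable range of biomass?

-251 to -179

Substituting into the canopy equation gives canopy = mulch_depth - 57.
Substituting into the biomass equation gives biomass = 4*mulch_depth - 231.
Linear in mulch_depth, so extremes are at the endpoints: mulch_depth = -5 gives biomass = -251; mulch_depth = 13 gives biomass = -179.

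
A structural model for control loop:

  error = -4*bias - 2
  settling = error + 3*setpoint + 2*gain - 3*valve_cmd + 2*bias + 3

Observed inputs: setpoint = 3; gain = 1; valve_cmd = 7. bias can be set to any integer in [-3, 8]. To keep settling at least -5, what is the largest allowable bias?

bias = -2

Substituting into the settling equation gives settling = -2*bias - 9.
Require -2*bias - 9 ≥ -5, so bias ≤ -2.
The largest integer in [-3, 8] satisfying this is -2.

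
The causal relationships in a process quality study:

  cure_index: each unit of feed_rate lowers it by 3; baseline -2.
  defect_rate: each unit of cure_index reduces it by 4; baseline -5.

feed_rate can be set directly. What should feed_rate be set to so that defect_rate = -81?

Substituting into the defect_rate equation gives defect_rate = 12*feed_rate + 3.
Solve 12*feed_rate + 3 = -81: feed_rate = (-81 - 3) / 12 = -7.

feed_rate = -7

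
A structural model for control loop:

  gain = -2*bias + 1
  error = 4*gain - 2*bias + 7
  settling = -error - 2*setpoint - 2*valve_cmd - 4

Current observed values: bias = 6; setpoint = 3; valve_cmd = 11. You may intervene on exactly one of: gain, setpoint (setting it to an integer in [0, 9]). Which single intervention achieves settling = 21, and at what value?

set setpoint = 1

Intervening on gain: settling = -4*gain - 27. Reaching 21 requires gain = -12, outside [0, 9].
Intervening on setpoint: with other inputs at their observed values, settling = -2*setpoint + 23. Solving for 21 gives setpoint = 1, within [0, 9].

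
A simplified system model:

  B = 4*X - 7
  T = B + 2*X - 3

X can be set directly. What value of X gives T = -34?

Substituting into the T equation gives T = 6*X - 10.
Solve 6*X - 10 = -34: X = (-34 + 10) / 6 = -4.

X = -4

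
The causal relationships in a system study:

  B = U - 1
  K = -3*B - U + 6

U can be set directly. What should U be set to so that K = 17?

U = -2

Substituting into the K equation gives K = -4*U + 9.
Solve -4*U + 9 = 17: U = (17 - 9) / -4 = -2.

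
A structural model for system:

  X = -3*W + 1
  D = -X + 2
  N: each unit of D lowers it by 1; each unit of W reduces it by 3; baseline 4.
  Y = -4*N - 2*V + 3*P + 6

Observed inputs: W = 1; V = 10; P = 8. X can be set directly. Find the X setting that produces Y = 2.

Intervening on X fixes its value directly, overriding its dependence on W.
Substituting into the N equation gives N = X - 1.
Substituting into the Y equation gives Y = -4*X + 14.
Solve -4*X + 14 = 2: X = (2 - 14) / -4 = 3.

X = 3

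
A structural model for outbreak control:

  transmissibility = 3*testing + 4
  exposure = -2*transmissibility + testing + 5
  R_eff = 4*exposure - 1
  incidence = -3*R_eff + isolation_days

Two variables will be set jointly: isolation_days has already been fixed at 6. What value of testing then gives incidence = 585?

testing = 9

With isolation_days held at 6:
Substituting into the exposure equation gives exposure = -5*testing - 3.
So R_eff = -20*testing - 13.
incidence becomes 60*testing + 45.
Solve 60*testing + 45 = 585: testing = (585 - 45) / 60 = 9.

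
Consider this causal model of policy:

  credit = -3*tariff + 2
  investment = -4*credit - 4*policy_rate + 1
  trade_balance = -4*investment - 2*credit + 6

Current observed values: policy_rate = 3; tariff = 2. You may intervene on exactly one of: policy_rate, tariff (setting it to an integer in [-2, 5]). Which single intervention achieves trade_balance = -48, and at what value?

set tariff = 3

Intervening on policy_rate: trade_balance = 16*policy_rate - 54. Reaching -48 requires policy_rate = 3/8, not an integer.
Intervening on tariff: with other inputs at their observed values, trade_balance = -42*tariff + 78. Solving for -48 gives tariff = 3, within [-2, 5].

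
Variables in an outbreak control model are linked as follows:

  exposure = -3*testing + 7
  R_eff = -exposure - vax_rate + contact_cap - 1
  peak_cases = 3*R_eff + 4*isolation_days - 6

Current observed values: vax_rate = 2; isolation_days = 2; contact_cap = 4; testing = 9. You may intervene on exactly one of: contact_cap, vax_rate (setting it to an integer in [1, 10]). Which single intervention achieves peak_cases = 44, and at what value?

Intervening on contact_cap: peak_cases = 3*contact_cap + 53. Reaching 44 requires contact_cap = -3, outside [1, 10].
Intervening on vax_rate: with other inputs at their observed values, peak_cases = -3*vax_rate + 71. Solving for 44 gives vax_rate = 9, within [1, 10].

set vax_rate = 9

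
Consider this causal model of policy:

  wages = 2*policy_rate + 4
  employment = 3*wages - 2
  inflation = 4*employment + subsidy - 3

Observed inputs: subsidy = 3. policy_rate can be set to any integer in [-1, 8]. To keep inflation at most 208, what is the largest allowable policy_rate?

policy_rate = 7

Substituting into the employment equation gives employment = 6*policy_rate + 10.
Substituting into the inflation equation gives inflation = 24*policy_rate + 40.
Require 24*policy_rate + 40 ≤ 208, so policy_rate ≤ 7.
The largest integer in [-1, 8] satisfying this is 7.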